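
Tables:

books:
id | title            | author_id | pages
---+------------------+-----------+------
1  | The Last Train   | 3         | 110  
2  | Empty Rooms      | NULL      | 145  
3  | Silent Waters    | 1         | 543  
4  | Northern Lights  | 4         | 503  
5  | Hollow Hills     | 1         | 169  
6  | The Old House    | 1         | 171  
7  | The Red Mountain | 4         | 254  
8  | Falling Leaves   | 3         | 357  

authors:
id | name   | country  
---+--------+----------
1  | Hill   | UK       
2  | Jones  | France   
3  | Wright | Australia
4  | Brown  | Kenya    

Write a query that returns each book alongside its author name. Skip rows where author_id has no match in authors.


INNER JOIN keeps only books rows whose author_id matches an id in authors. Walk through each book:
  - book 1 (The Last Train): author_id=3 -> matches Wright
  - book 2 (Empty Rooms): author_id=NULL, no match -> dropped
  - book 3 (Silent Waters): author_id=1 -> matches Hill
  - book 4 (Northern Lights): author_id=4 -> matches Brown
  - book 5 (Hollow Hills): author_id=1 -> matches Hill
  - book 6 (The Old House): author_id=1 -> matches Hill
  - book 7 (The Red Mountain): author_id=4 -> matches Brown
  - book 8 (Falling Leaves): author_id=3 -> matches Wright
So 1 of 8 rows is dropped.

SQL:
SELECT a.title, b.name AS author
FROM books a
INNER JOIN authors b ON a.author_id = b.id

Result:
title            | author
-----------------+-------
The Last Train   | Wright
Silent Waters    | Hill  
Northern Lights  | Brown 
Hollow Hills     | Hill  
The Old House    | Hill  
The Red Mountain | Brown 
Falling Leaves   | Wright


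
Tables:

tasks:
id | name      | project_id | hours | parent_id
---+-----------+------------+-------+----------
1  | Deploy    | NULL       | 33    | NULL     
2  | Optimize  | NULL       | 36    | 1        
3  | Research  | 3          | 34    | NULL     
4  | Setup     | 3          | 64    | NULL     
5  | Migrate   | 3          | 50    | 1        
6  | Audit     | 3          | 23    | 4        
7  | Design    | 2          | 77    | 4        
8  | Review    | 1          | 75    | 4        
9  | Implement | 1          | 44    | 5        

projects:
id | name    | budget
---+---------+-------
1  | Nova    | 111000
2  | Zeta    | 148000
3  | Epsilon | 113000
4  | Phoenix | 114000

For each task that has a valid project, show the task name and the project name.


INNER JOIN keeps only tasks rows whose project_id matches an id in projects. Walk through each task:
  - task 1 (Deploy): project_id=NULL, no match -> dropped
  - task 2 (Optimize): project_id=NULL, no match -> dropped
  - task 3 (Research): project_id=3 -> matches Epsilon
  - task 4 (Setup): project_id=3 -> matches Epsilon
  - task 5 (Migrate): project_id=3 -> matches Epsilon
  - task 6 (Audit): project_id=3 -> matches Epsilon
  - task 7 (Design): project_id=2 -> matches Zeta
  - task 8 (Review): project_id=1 -> matches Nova
  - task 9 (Implement): project_id=1 -> matches Nova
So 2 of 9 rows are dropped.

SQL:
SELECT a.name, b.name AS project
FROM tasks a
INNER JOIN projects b ON a.project_id = b.id

Result:
name      | project
----------+--------
Research  | Epsilon
Setup     | Epsilon
Migrate   | Epsilon
Audit     | Epsilon
Design    | Zeta   
Review    | Nova   
Implement | Nova   


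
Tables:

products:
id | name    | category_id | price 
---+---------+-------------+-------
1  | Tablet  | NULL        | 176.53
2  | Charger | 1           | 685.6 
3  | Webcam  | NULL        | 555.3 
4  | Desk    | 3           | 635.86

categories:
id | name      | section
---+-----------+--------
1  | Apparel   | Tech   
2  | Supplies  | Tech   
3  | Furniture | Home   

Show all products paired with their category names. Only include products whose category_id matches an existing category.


INNER JOIN keeps only products rows whose category_id matches an id in categories. Walk through each product:
  - product 1 (Tablet): category_id=NULL, no match -> dropped
  - product 2 (Charger): category_id=1 -> matches Apparel
  - product 3 (Webcam): category_id=NULL, no match -> dropped
  - product 4 (Desk): category_id=3 -> matches Furniture
So 2 of 4 rows are dropped.

SQL:
SELECT a.name, b.name AS category
FROM products a
INNER JOIN categories b ON a.category_id = b.id

Result:
name    | category 
--------+----------
Charger | Apparel  
Desk    | Furniture


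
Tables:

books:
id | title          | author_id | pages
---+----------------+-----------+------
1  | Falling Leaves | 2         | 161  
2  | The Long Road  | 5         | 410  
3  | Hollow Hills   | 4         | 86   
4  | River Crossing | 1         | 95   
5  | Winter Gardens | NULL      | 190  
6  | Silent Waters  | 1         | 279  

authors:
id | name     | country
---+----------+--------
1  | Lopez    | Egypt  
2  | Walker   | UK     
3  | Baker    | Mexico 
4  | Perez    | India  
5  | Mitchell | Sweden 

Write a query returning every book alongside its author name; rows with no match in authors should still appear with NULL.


LEFT JOIN keeps every row from books (the left table); where author_id has no match in authors, the author columns become NULL. Walk through each book:
  - book 1 (Falling Leaves): author_id=2 -> matches Walker
  - book 2 (The Long Road): author_id=5 -> matches Mitchell
  - book 3 (Hollow Hills): author_id=4 -> matches Perez
  - book 4 (River Crossing): author_id=1 -> matches Lopez
  - book 5 (Winter Gardens): author_id=NULL, no match -> kept with NULL
  - book 6 (Silent Waters): author_id=1 -> matches Lopez
All 6 rows appear; 1 has NULL author.

SQL:
SELECT a.title, b.name AS author
FROM books a
LEFT JOIN authors b ON a.author_id = b.id

Result:
title          | author  
---------------+---------
Falling Leaves | Walker  
The Long Road  | Mitchell
Hollow Hills   | Perez   
River Crossing | Lopez   
Winter Gardens | NULL    
Silent Waters  | Lopez   


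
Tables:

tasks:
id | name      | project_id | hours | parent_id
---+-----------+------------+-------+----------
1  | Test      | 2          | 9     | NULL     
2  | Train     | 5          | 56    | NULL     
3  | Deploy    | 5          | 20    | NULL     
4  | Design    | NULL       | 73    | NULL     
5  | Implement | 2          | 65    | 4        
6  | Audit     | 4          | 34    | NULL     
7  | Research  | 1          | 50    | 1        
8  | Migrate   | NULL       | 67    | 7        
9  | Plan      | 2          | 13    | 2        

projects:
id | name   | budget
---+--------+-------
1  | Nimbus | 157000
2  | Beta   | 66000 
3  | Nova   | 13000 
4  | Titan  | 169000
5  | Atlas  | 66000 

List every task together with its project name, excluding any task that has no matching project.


INNER JOIN keeps only tasks rows whose project_id matches an id in projects. Walk through each task:
  - task 1 (Test): project_id=2 -> matches Beta
  - task 2 (Train): project_id=5 -> matches Atlas
  - task 3 (Deploy): project_id=5 -> matches Atlas
  - task 4 (Design): project_id=NULL, no match -> dropped
  - task 5 (Implement): project_id=2 -> matches Beta
  - task 6 (Audit): project_id=4 -> matches Titan
  - task 7 (Research): project_id=1 -> matches Nimbus
  - task 8 (Migrate): project_id=NULL, no match -> dropped
  - task 9 (Plan): project_id=2 -> matches Beta
So 2 of 9 rows are dropped.

SQL:
SELECT a.name, b.name AS project
FROM tasks a
INNER JOIN projects b ON a.project_id = b.id

Result:
name      | project
----------+--------
Test      | Beta   
Train     | Atlas  
Deploy    | Atlas  
Implement | Beta   
Audit     | Titan  
Research  | Nimbus 
Plan      | Beta   


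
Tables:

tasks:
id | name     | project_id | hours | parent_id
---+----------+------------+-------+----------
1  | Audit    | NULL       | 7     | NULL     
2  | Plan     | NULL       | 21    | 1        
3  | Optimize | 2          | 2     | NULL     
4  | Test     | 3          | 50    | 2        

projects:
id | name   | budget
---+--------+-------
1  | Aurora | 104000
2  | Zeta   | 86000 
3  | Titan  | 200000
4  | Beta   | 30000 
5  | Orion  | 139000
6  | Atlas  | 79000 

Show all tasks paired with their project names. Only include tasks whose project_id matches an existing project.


INNER JOIN keeps only tasks rows whose project_id matches an id in projects. Walk through each task:
  - task 1 (Audit): project_id=NULL, no match -> dropped
  - task 2 (Plan): project_id=NULL, no match -> dropped
  - task 3 (Optimize): project_id=2 -> matches Zeta
  - task 4 (Test): project_id=3 -> matches Titan
So 2 of 4 rows are dropped.

SQL:
SELECT a.name, b.name AS project
FROM tasks a
INNER JOIN projects b ON a.project_id = b.id

Result:
name     | project
---------+--------
Optimize | Zeta   
Test     | Titan  


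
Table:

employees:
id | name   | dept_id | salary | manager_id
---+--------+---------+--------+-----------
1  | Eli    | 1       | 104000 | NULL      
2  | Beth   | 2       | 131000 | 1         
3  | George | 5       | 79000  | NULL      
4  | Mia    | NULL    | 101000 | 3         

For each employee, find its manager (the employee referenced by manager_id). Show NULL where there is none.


This is a self-join: employees is joined to a second copy of itself, matching each row's manager_id to another row's id. Use LEFT JOIN so rows with manager_id=NULL are kept.
  - employee 1 (Eli): manager_id=NULL -> NULL
  - employee 2 (Beth): manager_id=1 -> Eli
  - employee 3 (George): manager_id=NULL -> NULL
  - employee 4 (Mia): manager_id=3 -> George

SQL:
SELECT a.name AS item, b.name AS manager
FROM employees a
LEFT JOIN employees b ON a.manager_id = b.id

Result:
item   | manager
-------+--------
Eli    | NULL   
Beth   | Eli    
George | NULL   
Mia    | George 


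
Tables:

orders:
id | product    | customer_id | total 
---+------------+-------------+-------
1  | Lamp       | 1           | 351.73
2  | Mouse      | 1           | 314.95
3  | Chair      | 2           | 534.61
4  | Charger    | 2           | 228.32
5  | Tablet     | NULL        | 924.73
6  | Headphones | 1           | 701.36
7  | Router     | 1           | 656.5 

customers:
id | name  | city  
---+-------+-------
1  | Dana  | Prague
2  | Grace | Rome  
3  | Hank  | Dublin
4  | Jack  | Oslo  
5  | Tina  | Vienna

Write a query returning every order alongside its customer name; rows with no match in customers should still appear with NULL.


LEFT JOIN keeps every row from orders (the left table); where customer_id has no match in customers, the customer columns become NULL. Walk through each order:
  - order 1 (Lamp): customer_id=1 -> matches Dana
  - order 2 (Mouse): customer_id=1 -> matches Dana
  - order 3 (Chair): customer_id=2 -> matches Grace
  - order 4 (Charger): customer_id=2 -> matches Grace
  - order 5 (Tablet): customer_id=NULL, no match -> kept with NULL
  - order 6 (Headphones): customer_id=1 -> matches Dana
  - order 7 (Router): customer_id=1 -> matches Dana
All 7 rows appear; 1 has NULL customer.

SQL:
SELECT a.product, b.name AS customer
FROM orders a
LEFT JOIN customers b ON a.customer_id = b.id

Result:
product    | customer
-----------+---------
Lamp       | Dana    
Mouse      | Dana    
Chair      | Grace   
Charger    | Grace   
Tablet     | NULL    
Headphones | Dana    
Router     | Dana    


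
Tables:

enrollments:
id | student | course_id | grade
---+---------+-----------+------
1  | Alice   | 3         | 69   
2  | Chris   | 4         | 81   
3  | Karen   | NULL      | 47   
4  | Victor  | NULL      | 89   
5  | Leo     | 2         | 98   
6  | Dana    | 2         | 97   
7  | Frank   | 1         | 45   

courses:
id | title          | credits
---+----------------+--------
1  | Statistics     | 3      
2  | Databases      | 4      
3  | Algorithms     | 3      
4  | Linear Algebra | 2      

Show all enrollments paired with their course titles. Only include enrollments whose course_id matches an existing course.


INNER JOIN keeps only enrollments rows whose course_id matches an id in courses. Walk through each enrollment:
  - enrollment 1 (Alice): course_id=3 -> matches Algorithms
  - enrollment 2 (Chris): course_id=4 -> matches Linear Algebra
  - enrollment 3 (Karen): course_id=NULL, no match -> dropped
  - enrollment 4 (Victor): course_id=NULL, no match -> dropped
  - enrollment 5 (Leo): course_id=2 -> matches Databases
  - enrollment 6 (Dana): course_id=2 -> matches Databases
  - enrollment 7 (Frank): course_id=1 -> matches Statistics
So 2 of 7 rows are dropped.

SQL:
SELECT a.student, b.title AS course
FROM enrollments a
INNER JOIN courses b ON a.course_id = b.id

Result:
student | course        
--------+---------------
Alice   | Algorithms    
Chris   | Linear Algebra
Leo     | Databases     
Dana    | Databases     
Frank   | Statistics    


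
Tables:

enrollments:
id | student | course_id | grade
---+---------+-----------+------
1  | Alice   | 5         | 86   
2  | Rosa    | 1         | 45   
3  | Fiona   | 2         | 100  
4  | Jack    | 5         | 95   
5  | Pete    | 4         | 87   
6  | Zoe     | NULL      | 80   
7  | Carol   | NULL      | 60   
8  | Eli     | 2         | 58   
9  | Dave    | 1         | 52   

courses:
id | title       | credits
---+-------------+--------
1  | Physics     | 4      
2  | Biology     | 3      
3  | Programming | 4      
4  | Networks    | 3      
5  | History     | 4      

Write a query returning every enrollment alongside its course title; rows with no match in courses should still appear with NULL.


LEFT JOIN keeps every row from enrollments (the left table); where course_id has no match in courses, the course columns become NULL. Walk through each enrollment:
  - enrollment 1 (Alice): course_id=5 -> matches History
  - enrollment 2 (Rosa): course_id=1 -> matches Physics
  - enrollment 3 (Fiona): course_id=2 -> matches Biology
  - enrollment 4 (Jack): course_id=5 -> matches History
  - enrollment 5 (Pete): course_id=4 -> matches Networks
  - enrollment 6 (Zoe): course_id=NULL, no match -> kept with NULL
  - enrollment 7 (Carol): course_id=NULL, no match -> kept with NULL
  - enrollment 8 (Eli): course_id=2 -> matches Biology
  - enrollment 9 (Dave): course_id=1 -> matches Physics
All 9 rows appear; 2 have NULL course.

SQL:
SELECT a.student, b.title AS course
FROM enrollments a
LEFT JOIN courses b ON a.course_id = b.id

Result:
student | course  
--------+---------
Alice   | History 
Rosa    | Physics 
Fiona   | Biology 
Jack    | History 
Pete    | Networks
Zoe     | NULL    
Carol   | NULL    
Eli     | Biology 
Dave    | Physics 


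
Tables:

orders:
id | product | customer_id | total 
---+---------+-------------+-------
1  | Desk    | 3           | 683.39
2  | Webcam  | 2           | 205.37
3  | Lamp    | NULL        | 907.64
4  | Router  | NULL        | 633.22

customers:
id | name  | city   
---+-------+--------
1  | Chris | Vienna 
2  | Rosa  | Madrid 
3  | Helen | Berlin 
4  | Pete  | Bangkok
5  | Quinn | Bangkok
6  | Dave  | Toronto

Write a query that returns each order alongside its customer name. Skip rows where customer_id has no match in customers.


INNER JOIN keeps only orders rows whose customer_id matches an id in customers. Walk through each order:
  - order 1 (Desk): customer_id=3 -> matches Helen
  - order 2 (Webcam): customer_id=2 -> matches Rosa
  - order 3 (Lamp): customer_id=NULL, no match -> dropped
  - order 4 (Router): customer_id=NULL, no match -> dropped
So 2 of 4 rows are dropped.

SQL:
SELECT a.product, b.name AS customer
FROM orders a
INNER JOIN customers b ON a.customer_id = b.id

Result:
product | customer
--------+---------
Desk    | Helen   
Webcam  | Rosa    


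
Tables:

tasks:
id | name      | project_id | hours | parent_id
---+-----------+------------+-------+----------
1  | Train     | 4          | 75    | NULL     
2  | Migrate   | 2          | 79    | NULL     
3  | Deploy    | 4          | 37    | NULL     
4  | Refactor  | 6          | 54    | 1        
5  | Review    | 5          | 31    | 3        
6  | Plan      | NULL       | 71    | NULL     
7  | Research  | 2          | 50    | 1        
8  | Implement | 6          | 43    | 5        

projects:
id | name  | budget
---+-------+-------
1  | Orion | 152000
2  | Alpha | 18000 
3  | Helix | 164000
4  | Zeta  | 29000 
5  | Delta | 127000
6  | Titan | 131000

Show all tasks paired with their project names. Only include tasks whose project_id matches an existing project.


INNER JOIN keeps only tasks rows whose project_id matches an id in projects. Walk through each task:
  - task 1 (Train): project_id=4 -> matches Zeta
  - task 2 (Migrate): project_id=2 -> matches Alpha
  - task 3 (Deploy): project_id=4 -> matches Zeta
  - task 4 (Refactor): project_id=6 -> matches Titan
  - task 5 (Review): project_id=5 -> matches Delta
  - task 6 (Plan): project_id=NULL, no match -> dropped
  - task 7 (Research): project_id=2 -> matches Alpha
  - task 8 (Implement): project_id=6 -> matches Titan
So 1 of 8 rows is dropped.

SQL:
SELECT a.name, b.name AS project
FROM tasks a
INNER JOIN projects b ON a.project_id = b.id

Result:
name      | project
----------+--------
Train     | Zeta   
Migrate   | Alpha  
Deploy    | Zeta   
Refactor  | Titan  
Review    | Delta  
Research  | Alpha  
Implement | Titan  


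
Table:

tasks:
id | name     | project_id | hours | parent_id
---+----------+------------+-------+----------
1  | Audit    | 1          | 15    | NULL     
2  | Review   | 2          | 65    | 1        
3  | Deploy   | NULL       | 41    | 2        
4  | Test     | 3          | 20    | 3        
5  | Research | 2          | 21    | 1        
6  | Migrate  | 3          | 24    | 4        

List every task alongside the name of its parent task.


This is a self-join: tasks is joined to a second copy of itself, matching each row's parent_id to another row's id. Use LEFT JOIN so rows with parent_id=NULL are kept.
  - task 1 (Audit): parent_id=NULL -> NULL
  - task 2 (Review): parent_id=1 -> Audit
  - task 3 (Deploy): parent_id=2 -> Review
  - task 4 (Test): parent_id=3 -> Deploy
  - task 5 (Research): parent_id=1 -> Audit
  - task 6 (Migrate): parent_id=4 -> Test

SQL:
SELECT a.name AS item, b.name AS parent
FROM tasks a
LEFT JOIN tasks b ON a.parent_id = b.id

Result:
item     | parent
---------+-------
Audit    | NULL  
Review   | Audit 
Deploy   | Review
Test     | Deploy
Research | Audit 
Migrate  | Test  


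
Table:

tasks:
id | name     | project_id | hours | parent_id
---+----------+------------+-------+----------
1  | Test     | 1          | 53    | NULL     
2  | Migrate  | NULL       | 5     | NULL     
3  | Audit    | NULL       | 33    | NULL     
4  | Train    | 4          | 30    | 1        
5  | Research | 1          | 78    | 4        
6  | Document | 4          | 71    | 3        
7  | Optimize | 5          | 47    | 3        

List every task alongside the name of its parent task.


This is a self-join: tasks is joined to a second copy of itself, matching each row's parent_id to another row's id. Use LEFT JOIN so rows with parent_id=NULL are kept.
  - task 1 (Test): parent_id=NULL -> NULL
  - task 2 (Migrate): parent_id=NULL -> NULL
  - task 3 (Audit): parent_id=NULL -> NULL
  - task 4 (Train): parent_id=1 -> Test
  - task 5 (Research): parent_id=4 -> Train
  - task 6 (Document): parent_id=3 -> Audit
  - task 7 (Optimize): parent_id=3 -> Audit

SQL:
SELECT a.name AS item, b.name AS parent
FROM tasks a
LEFT JOIN tasks b ON a.parent_id = b.id

Result:
item     | parent
---------+-------
Test     | NULL  
Migrate  | NULL  
Audit    | NULL  
Train    | Test  
Research | Train 
Document | Audit 
Optimize | Audit 


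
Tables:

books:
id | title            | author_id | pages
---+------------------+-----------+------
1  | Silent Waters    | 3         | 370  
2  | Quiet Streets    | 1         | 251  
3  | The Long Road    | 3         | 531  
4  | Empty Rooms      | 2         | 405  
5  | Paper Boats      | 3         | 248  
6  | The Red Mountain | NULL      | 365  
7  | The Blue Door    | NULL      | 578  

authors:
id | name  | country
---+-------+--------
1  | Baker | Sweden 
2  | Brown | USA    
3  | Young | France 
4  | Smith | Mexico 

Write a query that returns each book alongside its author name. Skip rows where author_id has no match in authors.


INNER JOIN keeps only books rows whose author_id matches an id in authors. Walk through each book:
  - book 1 (Silent Waters): author_id=3 -> matches Young
  - book 2 (Quiet Streets): author_id=1 -> matches Baker
  - book 3 (The Long Road): author_id=3 -> matches Young
  - book 4 (Empty Rooms): author_id=2 -> matches Brown
  - book 5 (Paper Boats): author_id=3 -> matches Young
  - book 6 (The Red Mountain): author_id=NULL, no match -> dropped
  - book 7 (The Blue Door): author_id=NULL, no match -> dropped
So 2 of 7 rows are dropped.

SQL:
SELECT a.title, b.name AS author
FROM books a
INNER JOIN authors b ON a.author_id = b.id

Result:
title         | author
--------------+-------
Silent Waters | Young 
Quiet Streets | Baker 
The Long Road | Young 
Empty Rooms   | Brown 
Paper Boats   | Young 


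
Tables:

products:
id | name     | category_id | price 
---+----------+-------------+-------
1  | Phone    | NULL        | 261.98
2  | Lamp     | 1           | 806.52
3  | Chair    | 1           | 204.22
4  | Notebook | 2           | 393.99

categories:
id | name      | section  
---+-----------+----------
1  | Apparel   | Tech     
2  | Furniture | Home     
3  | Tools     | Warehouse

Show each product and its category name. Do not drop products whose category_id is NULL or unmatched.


LEFT JOIN keeps every row from products (the left table); where category_id has no match in categories, the category columns become NULL. Walk through each product:
  - product 1 (Phone): category_id=NULL, no match -> kept with NULL
  - product 2 (Lamp): category_id=1 -> matches Apparel
  - product 3 (Chair): category_id=1 -> matches Apparel
  - product 4 (Notebook): category_id=2 -> matches Furniture
All 4 rows appear; 1 has NULL category.

SQL:
SELECT a.name, b.name AS category
FROM products a
LEFT JOIN categories b ON a.category_id = b.id

Result:
name     | category 
---------+----------
Phone    | NULL     
Lamp     | Apparel  
Chair    | Apparel  
Notebook | Furniture


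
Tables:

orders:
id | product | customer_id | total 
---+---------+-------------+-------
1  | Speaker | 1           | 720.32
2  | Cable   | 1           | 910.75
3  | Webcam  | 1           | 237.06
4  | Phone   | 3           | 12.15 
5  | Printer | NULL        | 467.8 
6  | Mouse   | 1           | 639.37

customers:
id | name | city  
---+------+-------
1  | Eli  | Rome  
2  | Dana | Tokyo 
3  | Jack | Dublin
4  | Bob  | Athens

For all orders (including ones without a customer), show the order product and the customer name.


LEFT JOIN keeps every row from orders (the left table); where customer_id has no match in customers, the customer columns become NULL. Walk through each order:
  - order 1 (Speaker): customer_id=1 -> matches Eli
  - order 2 (Cable): customer_id=1 -> matches Eli
  - order 3 (Webcam): customer_id=1 -> matches Eli
  - order 4 (Phone): customer_id=3 -> matches Jack
  - order 5 (Printer): customer_id=NULL, no match -> kept with NULL
  - order 6 (Mouse): customer_id=1 -> matches Eli
All 6 rows appear; 1 has NULL customer.

SQL:
SELECT a.product, b.name AS customer
FROM orders a
LEFT JOIN customers b ON a.customer_id = b.id

Result:
product | customer
--------+---------
Speaker | Eli     
Cable   | Eli     
Webcam  | Eli     
Phone   | Jack    
Printer | NULL    
Mouse   | Eli     


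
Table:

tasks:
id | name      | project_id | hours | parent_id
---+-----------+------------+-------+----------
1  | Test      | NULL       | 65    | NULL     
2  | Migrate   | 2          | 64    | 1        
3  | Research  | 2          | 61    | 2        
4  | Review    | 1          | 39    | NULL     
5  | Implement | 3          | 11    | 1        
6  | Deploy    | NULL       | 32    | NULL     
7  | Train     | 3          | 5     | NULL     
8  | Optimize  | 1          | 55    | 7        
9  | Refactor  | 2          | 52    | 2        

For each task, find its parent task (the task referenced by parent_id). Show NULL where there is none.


This is a self-join: tasks is joined to a second copy of itself, matching each row's parent_id to another row's id. Use LEFT JOIN so rows with parent_id=NULL are kept.
  - task 1 (Test): parent_id=NULL -> NULL
  - task 2 (Migrate): parent_id=1 -> Test
  - task 3 (Research): parent_id=2 -> Migrate
  - task 4 (Review): parent_id=NULL -> NULL
  - task 5 (Implement): parent_id=1 -> Test
  - task 6 (Deploy): parent_id=NULL -> NULL
  - task 7 (Train): parent_id=NULL -> NULL
  - task 8 (Optimize): parent_id=7 -> Train
  - task 9 (Refactor): parent_id=2 -> Migrate

SQL:
SELECT a.name AS item, b.name AS parent
FROM tasks a
LEFT JOIN tasks b ON a.parent_id = b.id

Result:
item      | parent 
----------+--------
Test      | NULL   
Migrate   | Test   
Research  | Migrate
Review    | NULL   
Implement | Test   
Deploy    | NULL   
Train     | NULL   
Optimize  | Train  
Refactor  | Migrate


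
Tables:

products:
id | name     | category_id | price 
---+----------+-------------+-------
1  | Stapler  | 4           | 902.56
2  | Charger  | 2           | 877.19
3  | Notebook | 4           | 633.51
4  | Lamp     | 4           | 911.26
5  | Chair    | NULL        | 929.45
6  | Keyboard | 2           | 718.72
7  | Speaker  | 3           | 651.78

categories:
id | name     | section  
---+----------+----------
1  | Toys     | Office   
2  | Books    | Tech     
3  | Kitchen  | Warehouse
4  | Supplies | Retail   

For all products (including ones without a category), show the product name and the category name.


LEFT JOIN keeps every row from products (the left table); where category_id has no match in categories, the category columns become NULL. Walk through each product:
  - product 1 (Stapler): category_id=4 -> matches Supplies
  - product 2 (Charger): category_id=2 -> matches Books
  - product 3 (Notebook): category_id=4 -> matches Supplies
  - product 4 (Lamp): category_id=4 -> matches Supplies
  - product 5 (Chair): category_id=NULL, no match -> kept with NULL
  - product 6 (Keyboard): category_id=2 -> matches Books
  - product 7 (Speaker): category_id=3 -> matches Kitchen
All 7 rows appear; 1 has NULL category.

SQL:
SELECT a.name, b.name AS category
FROM products a
LEFT JOIN categories b ON a.category_id = b.id

Result:
name     | category
---------+---------
Stapler  | Supplies
Charger  | Books   
Notebook | Supplies
Lamp     | Supplies
Chair    | NULL    
Keyboard | Books   
Speaker  | Kitchen 


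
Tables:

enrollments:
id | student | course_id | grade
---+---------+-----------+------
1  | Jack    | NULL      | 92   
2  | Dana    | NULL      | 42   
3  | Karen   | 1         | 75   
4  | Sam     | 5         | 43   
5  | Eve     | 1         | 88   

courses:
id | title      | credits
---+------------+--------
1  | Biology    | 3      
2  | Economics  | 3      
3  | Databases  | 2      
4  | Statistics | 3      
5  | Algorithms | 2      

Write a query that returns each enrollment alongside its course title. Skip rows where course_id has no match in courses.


INNER JOIN keeps only enrollments rows whose course_id matches an id in courses. Walk through each enrollment:
  - enrollment 1 (Jack): course_id=NULL, no match -> dropped
  - enrollment 2 (Dana): course_id=NULL, no match -> dropped
  - enrollment 3 (Karen): course_id=1 -> matches Biology
  - enrollment 4 (Sam): course_id=5 -> matches Algorithms
  - enrollment 5 (Eve): course_id=1 -> matches Biology
So 2 of 5 rows are dropped.

SQL:
SELECT a.student, b.title AS course
FROM enrollments a
INNER JOIN courses b ON a.course_id = b.id

Result:
student | course    
--------+-----------
Karen   | Biology   
Sam     | Algorithms
Eve     | Biology   


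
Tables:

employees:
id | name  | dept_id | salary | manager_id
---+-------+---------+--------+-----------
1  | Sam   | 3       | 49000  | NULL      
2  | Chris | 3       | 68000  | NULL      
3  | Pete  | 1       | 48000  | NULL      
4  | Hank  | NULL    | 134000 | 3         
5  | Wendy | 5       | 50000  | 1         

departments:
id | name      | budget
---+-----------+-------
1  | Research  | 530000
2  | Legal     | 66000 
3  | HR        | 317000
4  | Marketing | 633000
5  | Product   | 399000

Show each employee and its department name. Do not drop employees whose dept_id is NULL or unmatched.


LEFT JOIN keeps every row from employees (the left table); where dept_id has no match in departments, the department columns become NULL. Walk through each employee:
  - employee 1 (Sam): dept_id=3 -> matches HR
  - employee 2 (Chris): dept_id=3 -> matches HR
  - employee 3 (Pete): dept_id=1 -> matches Research
  - employee 4 (Hank): dept_id=NULL, no match -> kept with NULL
  - employee 5 (Wendy): dept_id=5 -> matches Product
All 5 rows appear; 1 has NULL department.

SQL:
SELECT a.name, b.name AS department
FROM employees a
LEFT JOIN departments b ON a.dept_id = b.id

Result:
name  | department
------+-----------
Sam   | HR        
Chris | HR        
Pete  | Research  
Hank  | NULL      
Wendy | Product   


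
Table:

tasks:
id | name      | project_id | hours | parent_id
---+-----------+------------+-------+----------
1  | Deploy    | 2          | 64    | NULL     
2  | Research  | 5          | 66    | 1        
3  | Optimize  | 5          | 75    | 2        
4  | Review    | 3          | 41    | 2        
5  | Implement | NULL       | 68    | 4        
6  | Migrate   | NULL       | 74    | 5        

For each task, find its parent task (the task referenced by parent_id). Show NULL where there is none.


This is a self-join: tasks is joined to a second copy of itself, matching each row's parent_id to another row's id. Use LEFT JOIN so rows with parent_id=NULL are kept.
  - task 1 (Deploy): parent_id=NULL -> NULL
  - task 2 (Research): parent_id=1 -> Deploy
  - task 3 (Optimize): parent_id=2 -> Research
  - task 4 (Review): parent_id=2 -> Research
  - task 5 (Implement): parent_id=4 -> Review
  - task 6 (Migrate): parent_id=5 -> Implement

SQL:
SELECT a.name AS item, b.name AS parent
FROM tasks a
LEFT JOIN tasks b ON a.parent_id = b.id

Result:
item      | parent   
----------+----------
Deploy    | NULL     
Research  | Deploy   
Optimize  | Research 
Review    | Research 
Implement | Review   
Migrate   | Implement


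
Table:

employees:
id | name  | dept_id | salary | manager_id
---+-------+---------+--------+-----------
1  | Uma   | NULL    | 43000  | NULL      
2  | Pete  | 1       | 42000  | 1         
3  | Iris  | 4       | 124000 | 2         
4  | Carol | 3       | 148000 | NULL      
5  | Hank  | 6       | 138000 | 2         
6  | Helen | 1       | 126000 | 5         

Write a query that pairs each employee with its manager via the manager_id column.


This is a self-join: employees is joined to a second copy of itself, matching each row's manager_id to another row's id. Use LEFT JOIN so rows with manager_id=NULL are kept.
  - employee 1 (Uma): manager_id=NULL -> NULL
  - employee 2 (Pete): manager_id=1 -> Uma
  - employee 3 (Iris): manager_id=2 -> Pete
  - employee 4 (Carol): manager_id=NULL -> NULL
  - employee 5 (Hank): manager_id=2 -> Pete
  - employee 6 (Helen): manager_id=5 -> Hank

SQL:
SELECT a.name AS item, b.name AS manager
FROM employees a
LEFT JOIN employees b ON a.manager_id = b.id

Result:
item  | manager
------+--------
Uma   | NULL   
Pete  | Uma    
Iris  | Pete   
Carol | NULL   
Hank  | Pete   
Helen | Hank   


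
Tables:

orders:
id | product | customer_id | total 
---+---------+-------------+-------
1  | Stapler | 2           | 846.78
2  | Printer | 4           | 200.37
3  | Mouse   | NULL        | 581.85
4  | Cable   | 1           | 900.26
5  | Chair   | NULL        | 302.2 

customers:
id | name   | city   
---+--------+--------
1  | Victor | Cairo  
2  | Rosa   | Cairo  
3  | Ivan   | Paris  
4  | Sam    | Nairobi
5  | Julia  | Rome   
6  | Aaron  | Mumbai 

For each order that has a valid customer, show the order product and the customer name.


INNER JOIN keeps only orders rows whose customer_id matches an id in customers. Walk through each order:
  - order 1 (Stapler): customer_id=2 -> matches Rosa
  - order 2 (Printer): customer_id=4 -> matches Sam
  - order 3 (Mouse): customer_id=NULL, no match -> dropped
  - order 4 (Cable): customer_id=1 -> matches Victor
  - order 5 (Chair): customer_id=NULL, no match -> dropped
So 2 of 5 rows are dropped.

SQL:
SELECT a.product, b.name AS customer
FROM orders a
INNER JOIN customers b ON a.customer_id = b.id

Result:
product | customer
--------+---------
Stapler | Rosa    
Printer | Sam     
Cable   | Victor  


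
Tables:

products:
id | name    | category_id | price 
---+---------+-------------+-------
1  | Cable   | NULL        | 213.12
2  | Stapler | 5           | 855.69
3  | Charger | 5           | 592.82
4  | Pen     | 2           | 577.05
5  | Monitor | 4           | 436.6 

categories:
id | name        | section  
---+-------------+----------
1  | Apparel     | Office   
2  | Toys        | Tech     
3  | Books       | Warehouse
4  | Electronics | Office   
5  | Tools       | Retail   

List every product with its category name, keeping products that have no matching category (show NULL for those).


LEFT JOIN keeps every row from products (the left table); where category_id has no match in categories, the category columns become NULL. Walk through each product:
  - product 1 (Cable): category_id=NULL, no match -> kept with NULL
  - product 2 (Stapler): category_id=5 -> matches Tools
  - product 3 (Charger): category_id=5 -> matches Tools
  - product 4 (Pen): category_id=2 -> matches Toys
  - product 5 (Monitor): category_id=4 -> matches Electronics
All 5 rows appear; 1 has NULL category.

SQL:
SELECT a.name, b.name AS category
FROM products a
LEFT JOIN categories b ON a.category_id = b.id

Result:
name    | category   
--------+------------
Cable   | NULL       
Stapler | Tools      
Charger | Tools      
Pen     | Toys       
Monitor | Electronics


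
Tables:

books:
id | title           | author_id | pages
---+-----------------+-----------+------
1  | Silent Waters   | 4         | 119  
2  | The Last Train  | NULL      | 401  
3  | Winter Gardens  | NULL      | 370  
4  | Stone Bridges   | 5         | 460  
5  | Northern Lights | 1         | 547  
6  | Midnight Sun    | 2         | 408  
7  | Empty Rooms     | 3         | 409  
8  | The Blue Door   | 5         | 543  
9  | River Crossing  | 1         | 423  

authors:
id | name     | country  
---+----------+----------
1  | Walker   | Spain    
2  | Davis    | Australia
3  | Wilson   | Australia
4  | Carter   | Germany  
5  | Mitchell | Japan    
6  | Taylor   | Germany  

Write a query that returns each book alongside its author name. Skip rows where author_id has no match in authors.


INNER JOIN keeps only books rows whose author_id matches an id in authors. Walk through each book:
  - book 1 (Silent Waters): author_id=4 -> matches Carter
  - book 2 (The Last Train): author_id=NULL, no match -> dropped
  - book 3 (Winter Gardens): author_id=NULL, no match -> dropped
  - book 4 (Stone Bridges): author_id=5 -> matches Mitchell
  - book 5 (Northern Lights): author_id=1 -> matches Walker
  - book 6 (Midnight Sun): author_id=2 -> matches Davis
  - book 7 (Empty Rooms): author_id=3 -> matches Wilson
  - book 8 (The Blue Door): author_id=5 -> matches Mitchell
  - book 9 (River Crossing): author_id=1 -> matches Walker
So 2 of 9 rows are dropped.

SQL:
SELECT a.title, b.name AS author
FROM books a
INNER JOIN authors b ON a.author_id = b.id

Result:
title           | author  
----------------+---------
Silent Waters   | Carter  
Stone Bridges   | Mitchell
Northern Lights | Walker  
Midnight Sun    | Davis   
Empty Rooms     | Wilson  
The Blue Door   | Mitchell
River Crossing  | Walker  


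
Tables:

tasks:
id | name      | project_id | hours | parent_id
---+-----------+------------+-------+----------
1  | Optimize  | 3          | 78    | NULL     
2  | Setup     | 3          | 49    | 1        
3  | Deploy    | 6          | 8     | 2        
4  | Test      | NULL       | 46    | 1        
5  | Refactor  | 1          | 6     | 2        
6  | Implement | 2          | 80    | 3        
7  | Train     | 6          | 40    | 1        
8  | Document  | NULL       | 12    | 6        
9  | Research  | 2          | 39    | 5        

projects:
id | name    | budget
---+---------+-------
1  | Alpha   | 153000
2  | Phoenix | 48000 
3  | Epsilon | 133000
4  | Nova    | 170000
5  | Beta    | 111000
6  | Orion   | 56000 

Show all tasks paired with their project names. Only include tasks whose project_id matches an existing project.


INNER JOIN keeps only tasks rows whose project_id matches an id in projects. Walk through each task:
  - task 1 (Optimize): project_id=3 -> matches Epsilon
  - task 2 (Setup): project_id=3 -> matches Epsilon
  - task 3 (Deploy): project_id=6 -> matches Orion
  - task 4 (Test): project_id=NULL, no match -> dropped
  - task 5 (Refactor): project_id=1 -> matches Alpha
  - task 6 (Implement): project_id=2 -> matches Phoenix
  - task 7 (Train): project_id=6 -> matches Orion
  - task 8 (Document): project_id=NULL, no match -> dropped
  - task 9 (Research): project_id=2 -> matches Phoenix
So 2 of 9 rows are dropped.

SQL:
SELECT a.name, b.name AS project
FROM tasks a
INNER JOIN projects b ON a.project_id = b.id

Result:
name      | project
----------+--------
Optimize  | Epsilon
Setup     | Epsilon
Deploy    | Orion  
Refactor  | Alpha  
Implement | Phoenix
Train     | Orion  
Research  | Phoenix


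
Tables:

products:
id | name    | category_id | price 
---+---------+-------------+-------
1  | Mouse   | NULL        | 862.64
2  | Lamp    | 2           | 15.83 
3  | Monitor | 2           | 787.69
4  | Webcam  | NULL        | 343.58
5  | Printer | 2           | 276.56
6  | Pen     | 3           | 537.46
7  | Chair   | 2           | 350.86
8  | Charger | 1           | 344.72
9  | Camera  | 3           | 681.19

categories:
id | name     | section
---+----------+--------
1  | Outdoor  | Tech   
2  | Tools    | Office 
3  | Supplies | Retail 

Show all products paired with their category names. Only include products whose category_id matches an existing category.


INNER JOIN keeps only products rows whose category_id matches an id in categories. Walk through each product:
  - product 1 (Mouse): category_id=NULL, no match -> dropped
  - product 2 (Lamp): category_id=2 -> matches Tools
  - product 3 (Monitor): category_id=2 -> matches Tools
  - product 4 (Webcam): category_id=NULL, no match -> dropped
  - product 5 (Printer): category_id=2 -> matches Tools
  - product 6 (Pen): category_id=3 -> matches Supplies
  - product 7 (Chair): category_id=2 -> matches Tools
  - product 8 (Charger): category_id=1 -> matches Outdoor
  - product 9 (Camera): category_id=3 -> matches Supplies
So 2 of 9 rows are dropped.

SQL:
SELECT a.name, b.name AS category
FROM products a
INNER JOIN categories b ON a.category_id = b.id

Result:
name    | category
--------+---------
Lamp    | Tools   
Monitor | Tools   
Printer | Tools   
Pen     | Supplies
Chair   | Tools   
Charger | Outdoor 
Camera  | Supplies


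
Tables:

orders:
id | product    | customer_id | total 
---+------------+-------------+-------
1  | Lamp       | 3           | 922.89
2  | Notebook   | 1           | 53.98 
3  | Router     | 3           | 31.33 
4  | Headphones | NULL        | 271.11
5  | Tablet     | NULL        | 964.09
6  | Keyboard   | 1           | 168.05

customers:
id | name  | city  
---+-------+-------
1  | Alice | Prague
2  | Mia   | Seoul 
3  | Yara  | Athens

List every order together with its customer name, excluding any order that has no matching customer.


INNER JOIN keeps only orders rows whose customer_id matches an id in customers. Walk through each order:
  - order 1 (Lamp): customer_id=3 -> matches Yara
  - order 2 (Notebook): customer_id=1 -> matches Alice
  - order 3 (Router): customer_id=3 -> matches Yara
  - order 4 (Headphones): customer_id=NULL, no match -> dropped
  - order 5 (Tablet): customer_id=NULL, no match -> dropped
  - order 6 (Keyboard): customer_id=1 -> matches Alice
So 2 of 6 rows are dropped.

SQL:
SELECT a.product, b.name AS customer
FROM orders a
INNER JOIN customers b ON a.customer_id = b.id

Result:
product  | customer
---------+---------
Lamp     | Yara    
Notebook | Alice   
Router   | Yara    
Keyboard | Alice   


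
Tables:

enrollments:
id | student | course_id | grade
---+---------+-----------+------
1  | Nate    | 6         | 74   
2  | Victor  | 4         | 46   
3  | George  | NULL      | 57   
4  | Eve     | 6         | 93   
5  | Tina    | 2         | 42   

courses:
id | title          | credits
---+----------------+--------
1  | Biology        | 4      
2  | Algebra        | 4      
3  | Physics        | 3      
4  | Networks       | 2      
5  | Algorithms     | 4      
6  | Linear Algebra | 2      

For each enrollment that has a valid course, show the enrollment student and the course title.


INNER JOIN keeps only enrollments rows whose course_id matches an id in courses. Walk through each enrollment:
  - enrollment 1 (Nate): course_id=6 -> matches Linear Algebra
  - enrollment 2 (Victor): course_id=4 -> matches Networks
  - enrollment 3 (George): course_id=NULL, no match -> dropped
  - enrollment 4 (Eve): course_id=6 -> matches Linear Algebra
  - enrollment 5 (Tina): course_id=2 -> matches Algebra
So 1 of 5 rows is dropped.

SQL:
SELECT a.student, b.title AS course
FROM enrollments a
INNER JOIN courses b ON a.course_id = b.id

Result:
student | course        
--------+---------------
Nate    | Linear Algebra
Victor  | Networks      
Eve     | Linear Algebra
Tina    | Algebra       
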